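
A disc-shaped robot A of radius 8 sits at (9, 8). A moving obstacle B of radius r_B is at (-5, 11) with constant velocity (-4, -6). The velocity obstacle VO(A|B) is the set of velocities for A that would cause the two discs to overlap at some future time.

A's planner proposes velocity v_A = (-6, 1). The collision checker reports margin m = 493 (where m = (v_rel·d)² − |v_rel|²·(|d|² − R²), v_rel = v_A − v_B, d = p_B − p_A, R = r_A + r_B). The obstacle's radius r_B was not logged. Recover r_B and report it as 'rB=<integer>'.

m = 493
d = (-14, 3);  v_rel = (-2, 7),  |v_rel|² = 53
v_rel×d = (-2)·(3) − (7)·(-14) = 92
since m = R²·53 − 92²:  R² = (8464 + 493) / 53 = 169
R = √169 = 13  ⇒  r_B = 13 − 8 = 5

rB=5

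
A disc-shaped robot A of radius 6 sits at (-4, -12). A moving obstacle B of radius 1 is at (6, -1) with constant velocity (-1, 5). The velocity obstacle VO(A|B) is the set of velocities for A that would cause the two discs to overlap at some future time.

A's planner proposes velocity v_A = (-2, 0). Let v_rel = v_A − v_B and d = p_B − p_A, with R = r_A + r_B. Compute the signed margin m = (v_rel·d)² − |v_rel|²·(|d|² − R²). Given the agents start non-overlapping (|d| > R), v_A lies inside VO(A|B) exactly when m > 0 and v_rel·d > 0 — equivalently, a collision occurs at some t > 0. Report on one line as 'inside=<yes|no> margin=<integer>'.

d = (10, 11),  |d|² = 221;  R = 6+1 = 7,  c = 221−7² = 172
v_rel = (-1, -5),  |v_rel|² = 26;  v_rel·d = (-1)·(10) + (-5)·(11) = -65
26·t² + 130·t + 172 = 0  ⇒  m = (-65)² − 26·172 = -247
m = -247 < 0,  v_rel·d = -65 < 0  ⇒  outside

inside=no margin=-247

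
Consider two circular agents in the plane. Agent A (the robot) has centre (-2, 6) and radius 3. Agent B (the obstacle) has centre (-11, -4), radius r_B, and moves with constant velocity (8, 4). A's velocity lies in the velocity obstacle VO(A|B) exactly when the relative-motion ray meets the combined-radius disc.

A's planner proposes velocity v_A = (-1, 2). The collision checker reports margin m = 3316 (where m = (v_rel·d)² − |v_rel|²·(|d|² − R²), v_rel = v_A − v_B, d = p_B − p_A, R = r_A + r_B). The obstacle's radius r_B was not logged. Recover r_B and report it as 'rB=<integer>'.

m = 3316
d = (-9, -10);  v_rel = (-9, -2),  |v_rel|² = 85
v_rel×d = (-9)·(-10) − (-2)·(-9) = 72
since m = R²·85 − 72²:  R² = (5184 + 3316) / 85 = 100
R = √100 = 10  ⇒  r_B = 10 − 3 = 7

rB=7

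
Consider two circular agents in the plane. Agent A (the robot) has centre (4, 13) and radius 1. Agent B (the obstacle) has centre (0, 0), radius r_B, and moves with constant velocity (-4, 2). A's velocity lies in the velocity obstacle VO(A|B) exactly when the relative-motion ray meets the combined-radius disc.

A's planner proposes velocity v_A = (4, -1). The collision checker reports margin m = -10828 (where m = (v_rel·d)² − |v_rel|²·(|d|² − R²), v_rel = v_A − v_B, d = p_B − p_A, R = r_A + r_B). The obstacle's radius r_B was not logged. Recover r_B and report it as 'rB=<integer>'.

m = -10828
d = (-4, -13);  v_rel = (8, -3),  |v_rel|² = 73
v_rel×d = (8)·(-13) − (-3)·(-4) = -116
since m = R²·73 − (-116)²:  R² = (13456 + -10828) / 73 = 36
R = √36 = 6  ⇒  r_B = 6 − 1 = 5

rB=5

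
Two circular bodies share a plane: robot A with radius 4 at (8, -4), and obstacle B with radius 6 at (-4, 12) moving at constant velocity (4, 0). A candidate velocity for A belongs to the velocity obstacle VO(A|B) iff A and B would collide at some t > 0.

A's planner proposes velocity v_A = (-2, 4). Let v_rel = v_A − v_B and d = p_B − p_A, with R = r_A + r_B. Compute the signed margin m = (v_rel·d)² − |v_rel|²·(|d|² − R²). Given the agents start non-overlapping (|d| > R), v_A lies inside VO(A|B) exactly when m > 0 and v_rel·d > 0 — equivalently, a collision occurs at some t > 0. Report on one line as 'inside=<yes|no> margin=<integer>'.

d = (-12, 16),  |d|² = 400;  R = 4+6 = 10,  c = 400−10² = 300
v_rel = (-6, 4),  |v_rel|² = 52;  v_rel·d = (-6)·(-12) + (4)·(16) = 136
52·t² − 272·t + 300 = 0  ⇒  m = 136² − 52·300 = 2896
m = 2896 > 0,  v_rel·d = 136 > 0  ⇒  inside

inside=yes margin=2896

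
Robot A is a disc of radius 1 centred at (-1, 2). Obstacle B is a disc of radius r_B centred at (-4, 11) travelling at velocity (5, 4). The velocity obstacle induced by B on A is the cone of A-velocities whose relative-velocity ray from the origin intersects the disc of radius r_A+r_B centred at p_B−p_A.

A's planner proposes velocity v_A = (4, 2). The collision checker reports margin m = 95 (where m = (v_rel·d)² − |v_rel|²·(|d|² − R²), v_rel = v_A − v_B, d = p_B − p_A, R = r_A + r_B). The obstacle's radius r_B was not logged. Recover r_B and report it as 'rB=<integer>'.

m = 95
d = (-3, 9);  v_rel = (-1, -2),  |v_rel|² = 5
v_rel×d = (-1)·(9) − (-2)·(-3) = -15
since m = R²·5 − (-15)²:  R² = (225 + 95) / 5 = 64
R = √64 = 8  ⇒  r_B = 8 − 1 = 7

rB=7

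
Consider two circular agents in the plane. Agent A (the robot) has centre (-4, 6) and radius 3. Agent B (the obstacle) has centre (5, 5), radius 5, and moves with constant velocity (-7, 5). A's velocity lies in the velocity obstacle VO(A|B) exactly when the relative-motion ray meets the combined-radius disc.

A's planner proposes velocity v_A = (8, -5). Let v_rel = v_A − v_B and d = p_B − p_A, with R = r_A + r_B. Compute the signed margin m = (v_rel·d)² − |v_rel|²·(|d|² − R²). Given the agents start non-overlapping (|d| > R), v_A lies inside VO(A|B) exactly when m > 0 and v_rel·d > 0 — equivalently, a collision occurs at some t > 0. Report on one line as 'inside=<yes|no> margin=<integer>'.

d = (9, -1),  |d|² = 82;  R = 3+5 = 8,  c = 82−8² = 18
v_rel = (15, -10),  |v_rel|² = 325;  v_rel·d = (15)·(9) + (-10)·(-1) = 145
325·t² − 290·t + 18 = 0  ⇒  m = 145² − 325·18 = 15175
m = 15175 > 0,  v_rel·d = 145 > 0  ⇒  inside

inside=yes margin=15175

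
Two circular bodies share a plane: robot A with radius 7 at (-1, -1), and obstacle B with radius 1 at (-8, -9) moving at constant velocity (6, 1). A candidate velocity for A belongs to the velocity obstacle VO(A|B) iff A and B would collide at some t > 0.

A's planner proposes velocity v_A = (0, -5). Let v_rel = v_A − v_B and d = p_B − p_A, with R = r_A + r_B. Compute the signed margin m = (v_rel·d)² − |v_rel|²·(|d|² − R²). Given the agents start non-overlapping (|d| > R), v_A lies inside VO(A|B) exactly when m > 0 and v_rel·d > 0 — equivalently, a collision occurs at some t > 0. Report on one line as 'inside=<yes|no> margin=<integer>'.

d = (-7, -8),  |d|² = 113;  R = 7+1 = 8,  c = 113−8² = 49
v_rel = (-6, -6),  |v_rel|² = 72;  v_rel·d = (-6)·(-7) + (-6)·(-8) = 90
72·t² − 180·t + 49 = 0  ⇒  m = 90² − 72·49 = 4572
m = 4572 > 0,  v_rel·d = 90 > 0  ⇒  inside

inside=yes margin=4572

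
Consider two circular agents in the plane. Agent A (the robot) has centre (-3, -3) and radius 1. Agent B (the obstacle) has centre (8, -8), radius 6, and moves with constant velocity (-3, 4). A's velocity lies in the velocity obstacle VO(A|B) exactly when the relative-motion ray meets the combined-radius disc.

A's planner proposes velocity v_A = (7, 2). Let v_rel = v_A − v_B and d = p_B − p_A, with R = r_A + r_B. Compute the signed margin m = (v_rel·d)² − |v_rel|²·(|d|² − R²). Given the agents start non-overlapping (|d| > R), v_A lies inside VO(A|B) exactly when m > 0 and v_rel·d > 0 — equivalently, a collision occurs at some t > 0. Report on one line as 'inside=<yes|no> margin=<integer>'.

d = (11, -5),  |d|² = 146;  R = 1+6 = 7,  c = 146−7² = 97
v_rel = (10, -2),  |v_rel|² = 104;  v_rel·d = (10)·(11) + (-2)·(-5) = 120
104·t² − 240·t + 97 = 0  ⇒  m = 120² − 104·97 = 4312
m = 4312 > 0,  v_rel·d = 120 > 0  ⇒  inside

inside=yes margin=4312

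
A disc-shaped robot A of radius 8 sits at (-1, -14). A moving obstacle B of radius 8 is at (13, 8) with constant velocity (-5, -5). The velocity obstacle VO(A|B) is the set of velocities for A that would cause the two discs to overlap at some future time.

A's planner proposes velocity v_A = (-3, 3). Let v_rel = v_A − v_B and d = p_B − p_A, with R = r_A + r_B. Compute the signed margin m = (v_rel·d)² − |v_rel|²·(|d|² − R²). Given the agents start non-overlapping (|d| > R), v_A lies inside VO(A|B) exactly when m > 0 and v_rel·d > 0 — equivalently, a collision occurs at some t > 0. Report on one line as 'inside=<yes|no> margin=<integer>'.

d = (14, 22),  |d|² = 680;  R = 8+8 = 16,  c = 680−16² = 424
v_rel = (2, 8),  |v_rel|² = 68;  v_rel·d = (2)·(14) + (8)·(22) = 204
68·t² − 408·t + 424 = 0  ⇒  m = 204² − 68·424 = 12784
m = 12784 > 0,  v_rel·d = 204 > 0  ⇒  inside

inside=yes margin=12784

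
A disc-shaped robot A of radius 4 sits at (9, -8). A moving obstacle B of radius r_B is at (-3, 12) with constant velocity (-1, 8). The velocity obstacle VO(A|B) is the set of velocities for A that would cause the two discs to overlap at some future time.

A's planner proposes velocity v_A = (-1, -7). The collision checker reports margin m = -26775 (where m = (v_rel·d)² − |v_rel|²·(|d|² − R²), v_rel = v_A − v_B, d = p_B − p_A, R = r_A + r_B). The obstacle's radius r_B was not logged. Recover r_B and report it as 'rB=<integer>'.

m = -26775
d = (-12, 20);  v_rel = (0, -15),  |v_rel|² = 225
v_rel×d = (0)·(20) − (-15)·(-12) = -180
since m = R²·225 − (-180)²:  R² = (32400 + -26775) / 225 = 25
R = √25 = 5  ⇒  r_B = 5 − 4 = 1

rB=1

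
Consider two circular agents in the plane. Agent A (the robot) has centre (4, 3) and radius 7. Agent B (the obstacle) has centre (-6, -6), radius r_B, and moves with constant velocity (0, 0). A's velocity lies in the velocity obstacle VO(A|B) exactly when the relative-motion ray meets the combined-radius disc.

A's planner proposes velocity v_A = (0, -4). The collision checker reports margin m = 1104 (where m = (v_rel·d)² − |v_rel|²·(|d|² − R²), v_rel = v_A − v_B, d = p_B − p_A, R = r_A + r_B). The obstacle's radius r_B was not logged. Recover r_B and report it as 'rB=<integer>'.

m = 1104
d = (-10, -9);  v_rel = (0, -4),  |v_rel|² = 16
v_rel×d = (0)·(-9) − (-4)·(-10) = -40
since m = R²·16 − (-40)²:  R² = (1600 + 1104) / 16 = 169
R = √169 = 13  ⇒  r_B = 13 − 7 = 6

rB=6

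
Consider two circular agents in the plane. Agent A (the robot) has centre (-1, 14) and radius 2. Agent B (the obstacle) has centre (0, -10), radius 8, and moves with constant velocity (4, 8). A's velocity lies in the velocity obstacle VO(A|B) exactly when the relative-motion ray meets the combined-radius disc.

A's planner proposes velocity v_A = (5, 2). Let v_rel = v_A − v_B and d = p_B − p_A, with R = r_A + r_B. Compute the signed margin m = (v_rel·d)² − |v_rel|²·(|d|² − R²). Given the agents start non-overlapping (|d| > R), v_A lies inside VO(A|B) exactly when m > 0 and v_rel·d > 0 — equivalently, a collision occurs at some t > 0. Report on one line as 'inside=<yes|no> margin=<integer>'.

d = (1, -24),  |d|² = 577;  R = 2+8 = 10,  c = 577−10² = 477
v_rel = (1, -6),  |v_rel|² = 37;  v_rel·d = (1)·(1) + (-6)·(-24) = 145
37·t² − 290·t + 477 = 0  ⇒  m = 145² − 37·477 = 3376
m = 3376 > 0,  v_rel·d = 145 > 0  ⇒  inside

inside=yes margin=3376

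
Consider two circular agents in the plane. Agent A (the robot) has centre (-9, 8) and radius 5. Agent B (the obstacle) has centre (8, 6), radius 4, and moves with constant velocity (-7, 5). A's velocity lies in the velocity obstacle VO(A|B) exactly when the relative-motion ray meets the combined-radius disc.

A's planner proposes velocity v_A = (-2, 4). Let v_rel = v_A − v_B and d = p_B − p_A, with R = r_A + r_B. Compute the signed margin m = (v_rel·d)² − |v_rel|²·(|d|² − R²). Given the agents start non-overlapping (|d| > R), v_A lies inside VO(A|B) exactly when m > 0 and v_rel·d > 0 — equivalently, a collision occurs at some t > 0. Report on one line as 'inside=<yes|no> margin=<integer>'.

d = (17, -2),  |d|² = 293;  R = 5+4 = 9,  c = 293−9² = 212
v_rel = (5, -1),  |v_rel|² = 26;  v_rel·d = (5)·(17) + (-1)·(-2) = 87
26·t² − 174·t + 212 = 0  ⇒  m = 87² − 26·212 = 2057
m = 2057 > 0,  v_rel·d = 87 > 0  ⇒  inside

inside=yes margin=2057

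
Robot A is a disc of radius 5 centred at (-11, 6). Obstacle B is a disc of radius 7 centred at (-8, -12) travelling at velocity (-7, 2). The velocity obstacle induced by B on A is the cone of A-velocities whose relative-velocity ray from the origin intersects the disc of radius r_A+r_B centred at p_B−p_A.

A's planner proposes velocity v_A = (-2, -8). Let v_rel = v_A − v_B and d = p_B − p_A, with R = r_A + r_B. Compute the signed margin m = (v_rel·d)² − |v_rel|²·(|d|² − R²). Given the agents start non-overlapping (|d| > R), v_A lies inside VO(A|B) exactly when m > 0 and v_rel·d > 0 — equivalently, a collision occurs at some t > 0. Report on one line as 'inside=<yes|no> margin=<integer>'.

d = (3, -18),  |d|² = 333;  R = 5+7 = 12,  c = 333−12² = 189
v_rel = (5, -10),  |v_rel|² = 125;  v_rel·d = (5)·(3) + (-10)·(-18) = 195
125·t² − 390·t + 189 = 0  ⇒  m = 195² − 125·189 = 14400
m = 14400 > 0,  v_rel·d = 195 > 0  ⇒  inside

inside=yes margin=14400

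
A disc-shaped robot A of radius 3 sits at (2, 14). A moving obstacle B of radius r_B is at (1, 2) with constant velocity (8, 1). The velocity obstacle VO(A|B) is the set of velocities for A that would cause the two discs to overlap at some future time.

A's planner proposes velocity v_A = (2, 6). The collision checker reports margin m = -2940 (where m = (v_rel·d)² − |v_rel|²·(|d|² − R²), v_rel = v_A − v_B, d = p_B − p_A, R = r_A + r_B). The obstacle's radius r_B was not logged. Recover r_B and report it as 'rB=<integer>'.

m = -2940
d = (-1, -12);  v_rel = (-6, 5),  |v_rel|² = 61
v_rel×d = (-6)·(-12) − (5)·(-1) = 77
since m = R²·61 − 77²:  R² = (5929 + -2940) / 61 = 49
R = √49 = 7  ⇒  r_B = 7 − 3 = 4

rB=4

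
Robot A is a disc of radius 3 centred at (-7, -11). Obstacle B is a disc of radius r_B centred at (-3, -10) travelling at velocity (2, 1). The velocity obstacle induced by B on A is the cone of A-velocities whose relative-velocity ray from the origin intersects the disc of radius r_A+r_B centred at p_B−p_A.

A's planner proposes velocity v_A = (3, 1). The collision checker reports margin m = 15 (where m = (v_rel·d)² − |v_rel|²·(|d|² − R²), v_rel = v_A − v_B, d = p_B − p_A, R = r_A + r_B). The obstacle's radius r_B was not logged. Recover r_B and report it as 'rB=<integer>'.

m = 15
d = (4, 1);  v_rel = (1, 0),  |v_rel|² = 1
v_rel×d = (1)·(1) − (0)·(4) = 1
since m = R²·1 − 1²:  R² = (1 + 15) / 1 = 16
R = √16 = 4  ⇒  r_B = 4 − 3 = 1

rB=1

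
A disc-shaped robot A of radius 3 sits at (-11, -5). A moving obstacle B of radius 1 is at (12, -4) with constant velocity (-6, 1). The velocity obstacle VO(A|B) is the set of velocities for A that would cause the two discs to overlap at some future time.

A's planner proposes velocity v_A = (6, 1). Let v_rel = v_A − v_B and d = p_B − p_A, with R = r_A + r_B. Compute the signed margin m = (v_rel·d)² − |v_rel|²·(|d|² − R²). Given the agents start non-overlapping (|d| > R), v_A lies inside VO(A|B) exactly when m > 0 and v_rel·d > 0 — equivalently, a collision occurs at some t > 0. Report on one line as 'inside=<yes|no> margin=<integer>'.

d = (23, 1),  |d|² = 530;  R = 3+1 = 4,  c = 530−4² = 514
v_rel = (12, 0),  |v_rel|² = 144;  v_rel·d = (12)·(23) + (0)·(1) = 276
144·t² − 552·t + 514 = 0  ⇒  m = 276² − 144·514 = 2160
m = 2160 > 0,  v_rel·d = 276 > 0  ⇒  inside

inside=yes margin=2160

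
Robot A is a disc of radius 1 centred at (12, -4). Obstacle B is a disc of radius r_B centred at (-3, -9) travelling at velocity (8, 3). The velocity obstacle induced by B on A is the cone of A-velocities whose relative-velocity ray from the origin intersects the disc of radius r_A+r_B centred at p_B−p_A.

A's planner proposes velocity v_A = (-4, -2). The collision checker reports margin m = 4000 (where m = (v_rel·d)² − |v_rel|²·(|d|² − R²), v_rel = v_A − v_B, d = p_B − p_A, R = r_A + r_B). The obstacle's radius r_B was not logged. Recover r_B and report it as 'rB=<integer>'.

m = 4000
d = (-15, -5);  v_rel = (-12, -5),  |v_rel|² = 169
v_rel×d = (-12)·(-5) − (-5)·(-15) = -15
since m = R²·169 − (-15)²:  R² = (225 + 4000) / 169 = 25
R = √25 = 5  ⇒  r_B = 5 − 1 = 4

rB=4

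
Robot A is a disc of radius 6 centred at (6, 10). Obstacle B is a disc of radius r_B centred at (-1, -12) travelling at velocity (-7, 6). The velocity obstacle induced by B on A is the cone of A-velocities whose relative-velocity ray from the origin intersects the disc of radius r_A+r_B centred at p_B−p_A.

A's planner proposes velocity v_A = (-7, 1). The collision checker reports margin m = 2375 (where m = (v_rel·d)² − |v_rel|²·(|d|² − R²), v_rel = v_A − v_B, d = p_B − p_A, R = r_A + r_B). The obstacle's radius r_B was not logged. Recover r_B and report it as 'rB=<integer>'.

m = 2375
d = (-7, -22);  v_rel = (0, -5),  |v_rel|² = 25
v_rel×d = (0)·(-22) − (-5)·(-7) = -35
since m = R²·25 − (-35)²:  R² = (1225 + 2375) / 25 = 144
R = √144 = 12  ⇒  r_B = 12 − 6 = 6

rB=6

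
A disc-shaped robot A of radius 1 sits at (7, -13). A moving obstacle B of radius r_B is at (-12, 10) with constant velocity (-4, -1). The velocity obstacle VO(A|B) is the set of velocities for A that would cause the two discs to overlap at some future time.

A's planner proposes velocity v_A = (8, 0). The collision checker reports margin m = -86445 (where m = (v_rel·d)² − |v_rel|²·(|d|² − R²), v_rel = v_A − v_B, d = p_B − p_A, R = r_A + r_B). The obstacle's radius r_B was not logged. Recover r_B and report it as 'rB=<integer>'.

m = -86445
d = (-19, 23);  v_rel = (12, 1),  |v_rel|² = 145
v_rel×d = (12)·(23) − (1)·(-19) = 295
since m = R²·145 − 295²:  R² = (87025 + -86445) / 145 = 4
R = √4 = 2  ⇒  r_B = 2 − 1 = 1

rB=1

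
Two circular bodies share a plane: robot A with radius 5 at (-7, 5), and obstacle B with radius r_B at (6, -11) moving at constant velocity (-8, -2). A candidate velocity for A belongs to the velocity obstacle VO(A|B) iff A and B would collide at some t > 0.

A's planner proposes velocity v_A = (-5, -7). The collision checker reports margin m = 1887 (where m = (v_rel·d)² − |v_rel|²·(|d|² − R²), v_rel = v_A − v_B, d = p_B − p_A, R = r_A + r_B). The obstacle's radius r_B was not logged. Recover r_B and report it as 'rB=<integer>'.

m = 1887
d = (13, -16);  v_rel = (3, -5),  |v_rel|² = 34
v_rel×d = (3)·(-16) − (-5)·(13) = 17
since m = R²·34 − 17²:  R² = (289 + 1887) / 34 = 64
R = √64 = 8  ⇒  r_B = 8 − 5 = 3

rB=3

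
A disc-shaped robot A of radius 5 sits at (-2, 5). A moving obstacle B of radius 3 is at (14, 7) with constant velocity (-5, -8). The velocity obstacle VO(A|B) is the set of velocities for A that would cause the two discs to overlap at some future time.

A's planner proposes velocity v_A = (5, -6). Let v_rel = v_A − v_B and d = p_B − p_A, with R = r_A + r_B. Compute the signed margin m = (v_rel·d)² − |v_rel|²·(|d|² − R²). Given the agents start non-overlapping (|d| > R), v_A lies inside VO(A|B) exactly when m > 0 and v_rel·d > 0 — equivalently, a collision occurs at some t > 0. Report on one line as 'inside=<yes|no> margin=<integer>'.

d = (16, 2),  |d|² = 260;  R = 5+3 = 8,  c = 260−8² = 196
v_rel = (10, 2),  |v_rel|² = 104;  v_rel·d = (10)·(16) + (2)·(2) = 164
104·t² − 328·t + 196 = 0  ⇒  m = 164² − 104·196 = 6512
m = 6512 > 0,  v_rel·d = 164 > 0  ⇒  inside

inside=yes margin=6512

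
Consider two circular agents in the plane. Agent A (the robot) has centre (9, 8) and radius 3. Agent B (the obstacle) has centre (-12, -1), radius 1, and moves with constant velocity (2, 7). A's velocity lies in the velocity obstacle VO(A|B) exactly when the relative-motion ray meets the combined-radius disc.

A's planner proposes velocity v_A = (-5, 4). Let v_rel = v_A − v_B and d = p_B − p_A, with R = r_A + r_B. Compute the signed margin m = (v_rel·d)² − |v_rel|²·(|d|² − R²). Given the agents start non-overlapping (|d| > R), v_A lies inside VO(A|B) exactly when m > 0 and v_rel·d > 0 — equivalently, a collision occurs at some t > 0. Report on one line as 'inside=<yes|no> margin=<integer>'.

d = (-21, -9),  |d|² = 522;  R = 3+1 = 4,  c = 522−4² = 506
v_rel = (-7, -3),  |v_rel|² = 58;  v_rel·d = (-7)·(-21) + (-3)·(-9) = 174
58·t² − 348·t + 506 = 0  ⇒  m = 174² − 58·506 = 928
m = 928 > 0,  v_rel·d = 174 > 0  ⇒  inside

inside=yes margin=928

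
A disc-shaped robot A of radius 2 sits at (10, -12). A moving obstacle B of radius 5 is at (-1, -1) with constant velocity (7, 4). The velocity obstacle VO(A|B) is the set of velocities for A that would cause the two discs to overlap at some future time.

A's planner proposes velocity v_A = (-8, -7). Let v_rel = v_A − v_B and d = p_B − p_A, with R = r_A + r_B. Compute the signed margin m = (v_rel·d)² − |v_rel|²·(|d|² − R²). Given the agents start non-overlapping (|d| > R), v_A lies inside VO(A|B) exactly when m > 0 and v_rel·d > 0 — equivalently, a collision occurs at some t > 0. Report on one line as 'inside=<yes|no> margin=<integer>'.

d = (-11, 11),  |d|² = 242;  R = 2+5 = 7,  c = 242−7² = 193
v_rel = (-15, -11),  |v_rel|² = 346;  v_rel·d = (-15)·(-11) + (-11)·(11) = 44
346·t² − 88·t + 193 = 0  ⇒  m = 44² − 346·193 = -64842
m = -64842 < 0,  v_rel·d = 44 > 0  ⇒  outside

inside=no margin=-64842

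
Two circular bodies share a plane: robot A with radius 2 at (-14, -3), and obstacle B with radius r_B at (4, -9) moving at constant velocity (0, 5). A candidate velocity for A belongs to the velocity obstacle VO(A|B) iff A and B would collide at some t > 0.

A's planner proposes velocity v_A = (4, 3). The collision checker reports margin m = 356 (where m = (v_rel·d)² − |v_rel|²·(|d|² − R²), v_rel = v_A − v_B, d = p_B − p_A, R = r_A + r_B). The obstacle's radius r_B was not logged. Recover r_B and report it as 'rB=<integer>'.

m = 356
d = (18, -6);  v_rel = (4, -2),  |v_rel|² = 20
v_rel×d = (4)·(-6) − (-2)·(18) = 12
since m = R²·20 − 12²:  R² = (144 + 356) / 20 = 25
R = √25 = 5  ⇒  r_B = 5 − 2 = 3

rB=3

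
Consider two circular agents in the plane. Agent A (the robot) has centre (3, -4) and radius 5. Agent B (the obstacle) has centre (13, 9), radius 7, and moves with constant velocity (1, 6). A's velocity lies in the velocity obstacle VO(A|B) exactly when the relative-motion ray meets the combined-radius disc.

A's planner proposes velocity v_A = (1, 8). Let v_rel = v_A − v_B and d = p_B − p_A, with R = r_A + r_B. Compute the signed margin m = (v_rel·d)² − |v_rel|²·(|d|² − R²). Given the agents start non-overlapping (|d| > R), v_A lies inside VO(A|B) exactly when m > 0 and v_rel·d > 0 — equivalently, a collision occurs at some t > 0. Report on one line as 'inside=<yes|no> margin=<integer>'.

d = (10, 13),  |d|² = 269;  R = 5+7 = 12,  c = 269−12² = 125
v_rel = (0, 2),  |v_rel|² = 4;  v_rel·d = (0)·(10) + (2)·(13) = 26
4·t² − 52·t + 125 = 0  ⇒  m = 26² − 4·125 = 176
m = 176 > 0,  v_rel·d = 26 > 0  ⇒  inside

inside=yes margin=176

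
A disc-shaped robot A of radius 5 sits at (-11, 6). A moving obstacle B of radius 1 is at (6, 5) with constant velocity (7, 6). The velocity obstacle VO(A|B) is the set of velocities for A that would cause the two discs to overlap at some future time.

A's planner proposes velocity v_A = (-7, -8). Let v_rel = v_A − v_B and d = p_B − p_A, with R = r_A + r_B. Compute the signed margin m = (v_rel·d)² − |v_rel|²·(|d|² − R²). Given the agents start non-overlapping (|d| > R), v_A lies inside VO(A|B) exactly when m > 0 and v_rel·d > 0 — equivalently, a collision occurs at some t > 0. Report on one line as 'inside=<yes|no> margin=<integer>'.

d = (17, -1),  |d|² = 290;  R = 5+1 = 6,  c = 290−6² = 254
v_rel = (-14, -14),  |v_rel|² = 392;  v_rel·d = (-14)·(17) + (-14)·(-1) = -224
392·t² + 448·t + 254 = 0  ⇒  m = (-224)² − 392·254 = -49392
m = -49392 < 0,  v_rel·d = -224 < 0  ⇒  outside

inside=no margin=-49392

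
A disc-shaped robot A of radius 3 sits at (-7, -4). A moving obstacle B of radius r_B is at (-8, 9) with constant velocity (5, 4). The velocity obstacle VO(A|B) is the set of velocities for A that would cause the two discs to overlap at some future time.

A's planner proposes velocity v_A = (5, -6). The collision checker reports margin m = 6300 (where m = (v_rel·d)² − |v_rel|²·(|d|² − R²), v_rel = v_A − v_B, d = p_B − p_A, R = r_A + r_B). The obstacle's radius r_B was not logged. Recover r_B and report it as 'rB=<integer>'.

m = 6300
d = (-1, 13);  v_rel = (0, -10),  |v_rel|² = 100
v_rel×d = (0)·(13) − (-10)·(-1) = -10
since m = R²·100 − (-10)²:  R² = (100 + 6300) / 100 = 64
R = √64 = 8  ⇒  r_B = 8 − 3 = 5

rB=5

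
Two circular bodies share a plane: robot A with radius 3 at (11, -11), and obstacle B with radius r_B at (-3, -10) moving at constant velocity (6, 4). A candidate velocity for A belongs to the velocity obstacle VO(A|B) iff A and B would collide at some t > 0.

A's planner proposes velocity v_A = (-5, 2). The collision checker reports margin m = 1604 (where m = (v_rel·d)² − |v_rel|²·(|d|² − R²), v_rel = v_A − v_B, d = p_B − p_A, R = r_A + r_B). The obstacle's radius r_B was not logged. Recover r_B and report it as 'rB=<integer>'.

m = 1604
d = (-14, 1);  v_rel = (-11, -2),  |v_rel|² = 125
v_rel×d = (-11)·(1) − (-2)·(-14) = -39
since m = R²·125 − (-39)²:  R² = (1521 + 1604) / 125 = 25
R = √25 = 5  ⇒  r_B = 5 − 3 = 2

rB=2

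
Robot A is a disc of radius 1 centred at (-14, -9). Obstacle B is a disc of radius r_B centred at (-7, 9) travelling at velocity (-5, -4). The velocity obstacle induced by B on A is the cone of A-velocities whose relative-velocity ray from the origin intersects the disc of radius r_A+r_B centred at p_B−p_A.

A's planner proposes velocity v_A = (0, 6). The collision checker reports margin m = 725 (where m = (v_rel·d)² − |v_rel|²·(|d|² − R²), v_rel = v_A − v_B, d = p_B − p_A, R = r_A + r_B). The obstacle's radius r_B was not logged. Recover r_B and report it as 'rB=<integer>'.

m = 725
d = (7, 18);  v_rel = (5, 10),  |v_rel|² = 125
v_rel×d = (5)·(18) − (10)·(7) = 20
since m = R²·125 − 20²:  R² = (400 + 725) / 125 = 9
R = √9 = 3  ⇒  r_B = 3 − 1 = 2

rB=2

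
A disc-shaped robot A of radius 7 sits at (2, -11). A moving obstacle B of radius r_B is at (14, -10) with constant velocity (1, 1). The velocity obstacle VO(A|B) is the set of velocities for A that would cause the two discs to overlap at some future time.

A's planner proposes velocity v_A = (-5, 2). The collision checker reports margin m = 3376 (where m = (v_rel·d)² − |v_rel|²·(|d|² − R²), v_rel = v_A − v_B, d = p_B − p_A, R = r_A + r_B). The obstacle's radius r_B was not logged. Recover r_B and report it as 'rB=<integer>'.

m = 3376
d = (12, 1);  v_rel = (-6, 1),  |v_rel|² = 37
v_rel×d = (-6)·(1) − (1)·(12) = -18
since m = R²·37 − (-18)²:  R² = (324 + 3376) / 37 = 100
R = √100 = 10  ⇒  r_B = 10 − 7 = 3

rB=3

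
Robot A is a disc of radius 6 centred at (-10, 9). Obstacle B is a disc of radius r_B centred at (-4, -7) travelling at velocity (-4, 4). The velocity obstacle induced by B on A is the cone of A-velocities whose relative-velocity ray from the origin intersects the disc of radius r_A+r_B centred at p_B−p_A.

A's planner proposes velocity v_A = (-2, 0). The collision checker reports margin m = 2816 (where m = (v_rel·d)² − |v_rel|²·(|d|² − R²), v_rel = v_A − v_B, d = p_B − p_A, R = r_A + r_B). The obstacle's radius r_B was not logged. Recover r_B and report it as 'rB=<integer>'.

m = 2816
d = (6, -16);  v_rel = (2, -4),  |v_rel|² = 20
v_rel×d = (2)·(-16) − (-4)·(6) = -8
since m = R²·20 − (-8)²:  R² = (64 + 2816) / 20 = 144
R = √144 = 12  ⇒  r_B = 12 − 6 = 6

rB=6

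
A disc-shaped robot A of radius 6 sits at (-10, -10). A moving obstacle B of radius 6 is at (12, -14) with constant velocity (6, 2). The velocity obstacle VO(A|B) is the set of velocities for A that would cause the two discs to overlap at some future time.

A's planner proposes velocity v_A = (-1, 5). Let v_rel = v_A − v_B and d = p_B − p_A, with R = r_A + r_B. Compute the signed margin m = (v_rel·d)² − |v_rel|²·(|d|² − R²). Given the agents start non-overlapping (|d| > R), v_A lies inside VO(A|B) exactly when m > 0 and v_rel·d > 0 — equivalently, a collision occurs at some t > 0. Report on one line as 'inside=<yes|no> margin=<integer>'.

d = (22, -4),  |d|² = 500;  R = 6+6 = 12,  c = 500−12² = 356
v_rel = (-7, 3),  |v_rel|² = 58;  v_rel·d = (-7)·(22) + (3)·(-4) = -166
58·t² + 332·t + 356 = 0  ⇒  m = (-166)² − 58·356 = 6908
m = 6908 > 0,  v_rel·d = -166 < 0  ⇒  outside

inside=no margin=6908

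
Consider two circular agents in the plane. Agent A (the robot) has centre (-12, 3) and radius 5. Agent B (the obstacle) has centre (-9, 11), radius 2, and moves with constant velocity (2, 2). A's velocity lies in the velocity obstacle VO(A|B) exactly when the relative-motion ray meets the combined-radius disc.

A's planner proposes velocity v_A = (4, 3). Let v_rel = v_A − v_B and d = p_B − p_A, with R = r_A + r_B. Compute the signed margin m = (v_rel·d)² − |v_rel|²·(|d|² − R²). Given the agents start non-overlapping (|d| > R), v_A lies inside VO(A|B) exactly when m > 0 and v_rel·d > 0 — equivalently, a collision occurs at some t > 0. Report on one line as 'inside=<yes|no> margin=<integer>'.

d = (3, 8),  |d|² = 73;  R = 5+2 = 7,  c = 73−7² = 24
v_rel = (2, 1),  |v_rel|² = 5;  v_rel·d = (2)·(3) + (1)·(8) = 14
5·t² − 28·t + 24 = 0  ⇒  m = 14² − 5·24 = 76
m = 76 > 0,  v_rel·d = 14 > 0  ⇒  inside

inside=yes margin=76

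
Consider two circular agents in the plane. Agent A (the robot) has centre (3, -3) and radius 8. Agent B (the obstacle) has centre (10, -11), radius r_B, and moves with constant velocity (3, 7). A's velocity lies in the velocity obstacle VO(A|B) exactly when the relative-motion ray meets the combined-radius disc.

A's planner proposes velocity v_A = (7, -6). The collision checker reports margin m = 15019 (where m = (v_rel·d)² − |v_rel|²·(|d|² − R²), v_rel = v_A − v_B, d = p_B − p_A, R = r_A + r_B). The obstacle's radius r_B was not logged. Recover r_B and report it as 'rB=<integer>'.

m = 15019
d = (7, -8);  v_rel = (4, -13),  |v_rel|² = 185
v_rel×d = (4)·(-8) − (-13)·(7) = 59
since m = R²·185 − 59²:  R² = (3481 + 15019) / 185 = 100
R = √100 = 10  ⇒  r_B = 10 − 8 = 2

rB=2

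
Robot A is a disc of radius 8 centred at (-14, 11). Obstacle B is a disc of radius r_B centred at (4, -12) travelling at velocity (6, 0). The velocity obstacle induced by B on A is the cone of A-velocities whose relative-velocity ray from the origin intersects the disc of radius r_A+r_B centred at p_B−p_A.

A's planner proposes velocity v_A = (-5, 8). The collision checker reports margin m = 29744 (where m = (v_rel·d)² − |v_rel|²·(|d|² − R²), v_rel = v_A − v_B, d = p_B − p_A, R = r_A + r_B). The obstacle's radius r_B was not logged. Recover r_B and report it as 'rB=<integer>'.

m = 29744
d = (18, -23);  v_rel = (-11, 8),  |v_rel|² = 185
v_rel×d = (-11)·(-23) − (8)·(18) = 109
since m = R²·185 − 109²:  R² = (11881 + 29744) / 185 = 225
R = √225 = 15  ⇒  r_B = 15 − 8 = 7

rB=7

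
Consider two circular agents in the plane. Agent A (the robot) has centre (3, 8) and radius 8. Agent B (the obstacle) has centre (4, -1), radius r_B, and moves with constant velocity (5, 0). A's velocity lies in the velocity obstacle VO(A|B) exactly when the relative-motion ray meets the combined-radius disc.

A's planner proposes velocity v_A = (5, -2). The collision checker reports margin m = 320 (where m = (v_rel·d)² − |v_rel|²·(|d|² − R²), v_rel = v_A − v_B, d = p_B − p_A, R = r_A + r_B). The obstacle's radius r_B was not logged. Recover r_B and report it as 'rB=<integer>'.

m = 320
d = (1, -9);  v_rel = (0, -2),  |v_rel|² = 4
v_rel×d = (0)·(-9) − (-2)·(1) = 2
since m = R²·4 − 2²:  R² = (4 + 320) / 4 = 81
R = √81 = 9  ⇒  r_B = 9 − 8 = 1

rB=1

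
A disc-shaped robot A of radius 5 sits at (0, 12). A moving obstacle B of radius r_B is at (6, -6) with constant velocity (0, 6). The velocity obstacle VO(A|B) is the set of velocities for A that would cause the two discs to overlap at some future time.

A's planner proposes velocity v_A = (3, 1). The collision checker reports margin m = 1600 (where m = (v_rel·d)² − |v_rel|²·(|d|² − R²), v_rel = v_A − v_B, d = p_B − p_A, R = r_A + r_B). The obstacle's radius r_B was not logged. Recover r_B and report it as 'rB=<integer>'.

m = 1600
d = (6, -18);  v_rel = (3, -5),  |v_rel|² = 34
v_rel×d = (3)·(-18) − (-5)·(6) = -24
since m = R²·34 − (-24)²:  R² = (576 + 1600) / 34 = 64
R = √64 = 8  ⇒  r_B = 8 − 5 = 3

rB=3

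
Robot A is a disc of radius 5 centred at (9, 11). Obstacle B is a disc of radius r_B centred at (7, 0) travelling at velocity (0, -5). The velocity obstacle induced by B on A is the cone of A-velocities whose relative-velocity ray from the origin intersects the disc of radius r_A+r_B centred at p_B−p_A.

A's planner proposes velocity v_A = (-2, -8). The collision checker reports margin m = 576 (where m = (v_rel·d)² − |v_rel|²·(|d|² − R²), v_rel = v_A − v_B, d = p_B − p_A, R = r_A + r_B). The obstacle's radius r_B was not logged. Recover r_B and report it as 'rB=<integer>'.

m = 576
d = (-2, -11);  v_rel = (-2, -3),  |v_rel|² = 13
v_rel×d = (-2)·(-11) − (-3)·(-2) = 16
since m = R²·13 − 16²:  R² = (256 + 576) / 13 = 64
R = √64 = 8  ⇒  r_B = 8 − 5 = 3

rB=3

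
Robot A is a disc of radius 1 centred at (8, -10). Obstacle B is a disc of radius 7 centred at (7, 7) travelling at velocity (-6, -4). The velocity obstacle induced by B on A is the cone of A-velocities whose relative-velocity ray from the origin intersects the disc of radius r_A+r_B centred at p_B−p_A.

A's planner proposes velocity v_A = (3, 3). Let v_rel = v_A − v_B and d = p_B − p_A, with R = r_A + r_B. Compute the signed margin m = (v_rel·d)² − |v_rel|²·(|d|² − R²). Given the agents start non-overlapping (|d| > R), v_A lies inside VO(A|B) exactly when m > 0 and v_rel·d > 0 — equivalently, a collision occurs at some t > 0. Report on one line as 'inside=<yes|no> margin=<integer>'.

d = (-1, 17),  |d|² = 290;  R = 1+7 = 8,  c = 290−8² = 226
v_rel = (9, 7),  |v_rel|² = 130;  v_rel·d = (9)·(-1) + (7)·(17) = 110
130·t² − 220·t + 226 = 0  ⇒  m = 110² − 130·226 = -17280
m = -17280 < 0,  v_rel·d = 110 > 0  ⇒  outside

inside=no margin=-17280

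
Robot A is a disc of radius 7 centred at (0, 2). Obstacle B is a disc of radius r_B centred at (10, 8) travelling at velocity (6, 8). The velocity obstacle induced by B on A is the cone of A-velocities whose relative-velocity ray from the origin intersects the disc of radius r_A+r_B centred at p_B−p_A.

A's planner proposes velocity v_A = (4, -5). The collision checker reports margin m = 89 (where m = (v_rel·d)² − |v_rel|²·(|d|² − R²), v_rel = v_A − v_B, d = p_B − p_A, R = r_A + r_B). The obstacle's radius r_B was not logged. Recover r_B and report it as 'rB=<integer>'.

m = 89
d = (10, 6);  v_rel = (-2, -13),  |v_rel|² = 173
v_rel×d = (-2)·(6) − (-13)·(10) = 118
since m = R²·173 − 118²:  R² = (13924 + 89) / 173 = 81
R = √81 = 9  ⇒  r_B = 9 − 7 = 2

rB=2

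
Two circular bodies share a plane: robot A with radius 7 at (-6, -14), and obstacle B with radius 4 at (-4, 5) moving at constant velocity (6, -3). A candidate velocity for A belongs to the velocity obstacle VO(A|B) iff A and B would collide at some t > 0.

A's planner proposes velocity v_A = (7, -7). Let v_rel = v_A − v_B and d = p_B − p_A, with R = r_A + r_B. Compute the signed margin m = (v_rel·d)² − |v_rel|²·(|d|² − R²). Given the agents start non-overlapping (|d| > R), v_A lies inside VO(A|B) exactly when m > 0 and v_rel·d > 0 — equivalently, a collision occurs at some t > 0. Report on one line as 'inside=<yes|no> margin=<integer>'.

d = (2, 19),  |d|² = 365;  R = 7+4 = 11,  c = 365−11² = 244
v_rel = (1, -4),  |v_rel|² = 17;  v_rel·d = (1)·(2) + (-4)·(19) = -74
17·t² + 148·t + 244 = 0  ⇒  m = (-74)² − 17·244 = 1328
m = 1328 > 0,  v_rel·d = -74 < 0  ⇒  outside

inside=no margin=1328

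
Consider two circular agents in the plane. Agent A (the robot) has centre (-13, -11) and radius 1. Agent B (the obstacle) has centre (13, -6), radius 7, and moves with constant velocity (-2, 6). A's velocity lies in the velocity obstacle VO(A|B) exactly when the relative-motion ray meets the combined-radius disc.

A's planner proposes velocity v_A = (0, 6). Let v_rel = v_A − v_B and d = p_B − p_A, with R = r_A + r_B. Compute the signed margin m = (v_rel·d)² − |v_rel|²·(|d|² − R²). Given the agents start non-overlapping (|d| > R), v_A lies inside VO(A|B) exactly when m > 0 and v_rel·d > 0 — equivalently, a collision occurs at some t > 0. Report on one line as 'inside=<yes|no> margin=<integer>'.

d = (26, 5),  |d|² = 701;  R = 1+7 = 8,  c = 701−8² = 637
v_rel = (2, 0),  |v_rel|² = 4;  v_rel·d = (2)·(26) + (0)·(5) = 52
4·t² − 104·t + 637 = 0  ⇒  m = 52² − 4·637 = 156
m = 156 > 0,  v_rel·d = 52 > 0  ⇒  inside

inside=yes margin=156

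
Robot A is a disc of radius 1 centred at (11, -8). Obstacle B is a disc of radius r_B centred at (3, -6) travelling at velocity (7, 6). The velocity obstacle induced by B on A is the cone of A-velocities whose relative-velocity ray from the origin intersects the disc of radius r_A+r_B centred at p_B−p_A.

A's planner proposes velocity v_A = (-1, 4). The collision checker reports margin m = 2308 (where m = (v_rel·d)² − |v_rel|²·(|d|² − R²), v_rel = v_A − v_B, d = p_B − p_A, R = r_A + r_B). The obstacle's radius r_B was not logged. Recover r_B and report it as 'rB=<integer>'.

m = 2308
d = (-8, 2);  v_rel = (-8, -2),  |v_rel|² = 68
v_rel×d = (-8)·(2) − (-2)·(-8) = -32
since m = R²·68 − (-32)²:  R² = (1024 + 2308) / 68 = 49
R = √49 = 7  ⇒  r_B = 7 − 1 = 6

rB=6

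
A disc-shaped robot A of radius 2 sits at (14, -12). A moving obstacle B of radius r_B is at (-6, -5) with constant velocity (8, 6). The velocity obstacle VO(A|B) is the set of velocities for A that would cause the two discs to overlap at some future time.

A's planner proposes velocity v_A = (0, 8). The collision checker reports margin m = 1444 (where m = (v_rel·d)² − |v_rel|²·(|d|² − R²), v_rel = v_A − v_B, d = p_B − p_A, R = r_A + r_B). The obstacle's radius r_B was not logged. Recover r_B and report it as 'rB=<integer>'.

m = 1444
d = (-20, 7);  v_rel = (-8, 2),  |v_rel|² = 68
v_rel×d = (-8)·(7) − (2)·(-20) = -16
since m = R²·68 − (-16)²:  R² = (256 + 1444) / 68 = 25
R = √25 = 5  ⇒  r_B = 5 − 2 = 3

rB=3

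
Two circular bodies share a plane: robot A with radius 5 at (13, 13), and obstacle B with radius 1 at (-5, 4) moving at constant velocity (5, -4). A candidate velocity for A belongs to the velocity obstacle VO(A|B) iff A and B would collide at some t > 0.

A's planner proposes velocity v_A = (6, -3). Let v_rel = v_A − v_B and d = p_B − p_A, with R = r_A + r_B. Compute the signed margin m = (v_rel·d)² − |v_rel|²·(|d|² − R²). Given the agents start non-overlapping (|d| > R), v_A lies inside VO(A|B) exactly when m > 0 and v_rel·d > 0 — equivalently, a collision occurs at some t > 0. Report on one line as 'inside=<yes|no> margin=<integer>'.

d = (-18, -9),  |d|² = 405;  R = 5+1 = 6,  c = 405−6² = 369
v_rel = (1, 1),  |v_rel|² = 2;  v_rel·d = (1)·(-18) + (1)·(-9) = -27
2·t² + 54·t + 369 = 0  ⇒  m = (-27)² − 2·369 = -9
m = -9 < 0,  v_rel·d = -27 < 0  ⇒  outside

inside=no margin=-9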